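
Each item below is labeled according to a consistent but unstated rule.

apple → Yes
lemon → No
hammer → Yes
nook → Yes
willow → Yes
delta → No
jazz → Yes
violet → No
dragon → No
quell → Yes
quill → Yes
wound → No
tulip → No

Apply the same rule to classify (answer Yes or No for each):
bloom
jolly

Yes, Yes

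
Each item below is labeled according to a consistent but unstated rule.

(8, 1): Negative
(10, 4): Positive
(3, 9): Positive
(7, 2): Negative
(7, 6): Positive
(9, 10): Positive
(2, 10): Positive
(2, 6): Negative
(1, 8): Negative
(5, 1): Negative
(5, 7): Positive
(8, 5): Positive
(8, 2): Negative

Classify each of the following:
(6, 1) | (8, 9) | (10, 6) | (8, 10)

Negative, Positive, Positive, Positive

The pattern is that an item is 'Positive' exactly when: sum ≥ 12.
(6, 1): 6+1 = 7 — doesn't match, so Negative. (8, 9): 8+9 = 17 — meets the rule, so Positive. (10, 6): 10+6 = 16 — meets the rule, so Positive. (8, 10): 8+10 = 18 — meets the rule, so Positive.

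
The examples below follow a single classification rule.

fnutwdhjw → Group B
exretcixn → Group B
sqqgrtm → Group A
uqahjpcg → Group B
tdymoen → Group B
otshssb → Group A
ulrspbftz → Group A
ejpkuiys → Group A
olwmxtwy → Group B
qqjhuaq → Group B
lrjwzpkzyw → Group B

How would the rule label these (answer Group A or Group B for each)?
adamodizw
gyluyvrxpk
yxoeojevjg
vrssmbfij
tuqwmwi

Group B, Group B, Group B, Group A, Group B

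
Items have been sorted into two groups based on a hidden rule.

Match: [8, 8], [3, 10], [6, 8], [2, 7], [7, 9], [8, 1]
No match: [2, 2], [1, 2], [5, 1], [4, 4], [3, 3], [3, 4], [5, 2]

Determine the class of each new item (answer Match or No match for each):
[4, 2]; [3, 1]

No match, No match

All 'Match' examples share one property — sum ≥ 9 — and every 'No match' example lacks it.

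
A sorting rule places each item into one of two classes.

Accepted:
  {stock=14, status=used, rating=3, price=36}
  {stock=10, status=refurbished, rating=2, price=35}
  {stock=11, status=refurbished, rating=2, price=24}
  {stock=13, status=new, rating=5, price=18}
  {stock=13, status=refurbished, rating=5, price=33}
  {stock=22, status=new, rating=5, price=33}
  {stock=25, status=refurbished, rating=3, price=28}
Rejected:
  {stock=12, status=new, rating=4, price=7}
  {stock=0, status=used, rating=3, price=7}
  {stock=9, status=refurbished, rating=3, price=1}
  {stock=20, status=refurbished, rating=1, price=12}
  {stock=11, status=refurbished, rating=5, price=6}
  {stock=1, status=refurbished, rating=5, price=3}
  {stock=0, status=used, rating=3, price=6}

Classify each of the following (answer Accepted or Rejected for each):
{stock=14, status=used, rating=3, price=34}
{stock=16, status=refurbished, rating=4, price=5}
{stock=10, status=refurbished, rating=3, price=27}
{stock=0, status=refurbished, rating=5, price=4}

Accepted, Rejected, Accepted, Rejected

The distinguishing property — price ≥ 18 — holds for all the 'Accepted' cases and none of the 'Rejected' cases.
Accepted: {stock=14, status=used, rating=3, price=34}, since price = 34. Rejected: {stock=16, status=refurbished, rating=4, price=5}, since price = 5. Accepted: {stock=10, status=refurbished, rating=3, price=27}, since price = 27. Rejected: {stock=0, status=refurbished, rating=5, price=4}, since price = 4.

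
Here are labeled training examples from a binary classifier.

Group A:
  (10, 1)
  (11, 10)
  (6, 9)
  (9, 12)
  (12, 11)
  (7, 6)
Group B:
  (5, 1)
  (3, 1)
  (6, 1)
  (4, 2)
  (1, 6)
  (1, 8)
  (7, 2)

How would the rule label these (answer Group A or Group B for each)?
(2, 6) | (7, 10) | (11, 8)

Every 'Group A' example satisfies: sum ≥ 11. None of the 'Group B' examples do.

Group B, Group A, Group A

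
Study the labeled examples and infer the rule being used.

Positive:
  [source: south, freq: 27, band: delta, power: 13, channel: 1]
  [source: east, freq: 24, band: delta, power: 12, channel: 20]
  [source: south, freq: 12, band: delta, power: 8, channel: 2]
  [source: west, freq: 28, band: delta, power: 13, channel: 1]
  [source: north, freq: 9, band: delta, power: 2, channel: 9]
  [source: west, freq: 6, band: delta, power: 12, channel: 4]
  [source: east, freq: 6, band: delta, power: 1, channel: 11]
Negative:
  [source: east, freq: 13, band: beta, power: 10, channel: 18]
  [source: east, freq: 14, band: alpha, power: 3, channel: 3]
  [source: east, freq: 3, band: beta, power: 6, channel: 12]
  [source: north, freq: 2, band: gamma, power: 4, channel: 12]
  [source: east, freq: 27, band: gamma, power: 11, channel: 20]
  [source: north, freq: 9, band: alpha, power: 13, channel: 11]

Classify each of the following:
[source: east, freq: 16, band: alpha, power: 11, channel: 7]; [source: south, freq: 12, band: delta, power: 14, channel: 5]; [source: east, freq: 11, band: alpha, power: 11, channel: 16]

Negative, Positive, Negative

The rule appears to be: band is delta.
[source: east, freq: 16, band: alpha, power: 11, channel: 7]: band is alpha, fails the rule → Negative. [source: south, freq: 12, band: delta, power: 14, channel: 5]: band is delta, has this property → Positive. [source: east, freq: 11, band: alpha, power: 11, channel: 16]: band is alpha, fails the rule → Negative.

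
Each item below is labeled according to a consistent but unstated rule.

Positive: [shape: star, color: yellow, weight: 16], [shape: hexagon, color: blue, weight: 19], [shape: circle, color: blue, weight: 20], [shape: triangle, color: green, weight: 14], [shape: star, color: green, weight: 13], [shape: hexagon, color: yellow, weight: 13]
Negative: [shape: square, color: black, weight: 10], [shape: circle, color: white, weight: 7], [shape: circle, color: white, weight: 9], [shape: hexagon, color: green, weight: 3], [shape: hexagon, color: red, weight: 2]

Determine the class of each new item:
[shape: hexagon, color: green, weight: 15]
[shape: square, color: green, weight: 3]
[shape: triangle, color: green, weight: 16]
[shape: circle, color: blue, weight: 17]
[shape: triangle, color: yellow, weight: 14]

Positive, Negative, Positive, Positive, Positive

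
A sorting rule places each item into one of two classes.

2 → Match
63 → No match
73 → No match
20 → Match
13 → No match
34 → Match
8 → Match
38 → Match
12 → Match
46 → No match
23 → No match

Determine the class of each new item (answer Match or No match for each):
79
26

No match, Match

'Match' ⟺ even AND at most 38.
79: 79 is odd, 79 > 38, does not satisfy this → No match. 26: 26 is even, 26 ≤ 38, matches → Match.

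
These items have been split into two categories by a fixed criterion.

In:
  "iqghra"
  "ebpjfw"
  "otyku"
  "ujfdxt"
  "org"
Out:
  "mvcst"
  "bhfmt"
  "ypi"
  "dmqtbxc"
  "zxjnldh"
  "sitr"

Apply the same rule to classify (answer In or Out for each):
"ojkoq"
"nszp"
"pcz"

In, Out, Out

A rule that fits every label: starts with a vowel — true of each 'In' example, false of each 'Out' one.
"ojkoq" → starts with 'o' → In.
"nszp" → starts with 'n' → Out.
"pcz" → starts with 'p' → Out.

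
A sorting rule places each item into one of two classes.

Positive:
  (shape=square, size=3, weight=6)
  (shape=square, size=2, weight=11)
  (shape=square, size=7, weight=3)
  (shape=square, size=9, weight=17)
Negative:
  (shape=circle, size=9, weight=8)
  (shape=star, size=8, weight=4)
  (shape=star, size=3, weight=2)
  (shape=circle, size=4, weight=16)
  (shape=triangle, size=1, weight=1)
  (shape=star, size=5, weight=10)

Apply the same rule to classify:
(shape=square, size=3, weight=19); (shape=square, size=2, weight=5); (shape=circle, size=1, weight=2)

One predicate separates the groups cleanly: shape is square.
(shape=square, size=3, weight=19) → shape is square → Positive.
(shape=square, size=2, weight=5) → shape is square → Positive.
(shape=circle, size=1, weight=2) → shape is circle → Negative.

Positive, Positive, Negative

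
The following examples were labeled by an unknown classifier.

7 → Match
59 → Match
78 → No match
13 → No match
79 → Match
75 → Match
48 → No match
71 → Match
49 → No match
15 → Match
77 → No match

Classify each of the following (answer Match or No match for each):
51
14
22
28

Match, No match, No match, No match

Comparing the two groups points to one rule — ≡ 3 (mod 4).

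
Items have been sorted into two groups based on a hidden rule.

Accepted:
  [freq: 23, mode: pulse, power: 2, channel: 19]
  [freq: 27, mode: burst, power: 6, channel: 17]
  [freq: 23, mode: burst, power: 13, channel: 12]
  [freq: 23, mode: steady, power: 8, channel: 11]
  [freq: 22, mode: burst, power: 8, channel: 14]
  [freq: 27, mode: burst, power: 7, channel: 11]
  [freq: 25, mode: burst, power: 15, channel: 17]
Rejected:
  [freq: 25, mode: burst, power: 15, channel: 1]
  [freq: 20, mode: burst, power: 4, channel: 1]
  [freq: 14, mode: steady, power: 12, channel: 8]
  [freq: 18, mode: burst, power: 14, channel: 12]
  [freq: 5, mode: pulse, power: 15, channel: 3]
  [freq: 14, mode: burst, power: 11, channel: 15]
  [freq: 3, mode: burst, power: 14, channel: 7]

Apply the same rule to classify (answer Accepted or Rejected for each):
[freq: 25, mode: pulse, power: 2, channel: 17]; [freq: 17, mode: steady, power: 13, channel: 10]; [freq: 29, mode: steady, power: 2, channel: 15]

Accepted, Rejected, Accepted

All 'Accepted' examples share one property — channel ≥ 3 AND freq ≥ 20 — and every 'Rejected' example lacks it.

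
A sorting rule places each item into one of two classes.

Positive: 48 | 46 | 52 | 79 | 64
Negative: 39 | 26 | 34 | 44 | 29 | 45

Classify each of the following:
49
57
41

Positive, Positive, Negative

The classifier is using: at least 46.
49: 49 ≥ 46, passes → Positive.
57: 57 ≥ 46, passes → Positive.
41: 41 < 46, fails the rule → Negative.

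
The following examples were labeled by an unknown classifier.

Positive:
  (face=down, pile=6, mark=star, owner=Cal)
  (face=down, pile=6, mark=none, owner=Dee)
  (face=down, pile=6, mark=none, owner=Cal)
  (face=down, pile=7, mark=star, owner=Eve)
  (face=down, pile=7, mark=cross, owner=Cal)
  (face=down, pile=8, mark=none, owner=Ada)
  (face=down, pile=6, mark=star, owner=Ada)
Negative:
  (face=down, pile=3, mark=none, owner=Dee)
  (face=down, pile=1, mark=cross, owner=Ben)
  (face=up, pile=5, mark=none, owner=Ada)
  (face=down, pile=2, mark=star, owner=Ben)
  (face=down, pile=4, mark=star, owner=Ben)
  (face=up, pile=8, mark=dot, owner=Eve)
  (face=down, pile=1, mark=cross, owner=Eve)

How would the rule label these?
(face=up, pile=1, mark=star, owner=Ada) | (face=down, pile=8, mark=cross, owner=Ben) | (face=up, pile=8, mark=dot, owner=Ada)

Negative, Positive, Negative

Rule: face is down AND pile ≥ 5. This holds for each 'Positive' example and fails for each 'Negative' one.
(face=up, pile=1, mark=star, owner=Ada): face is up, pile = 1 — fails this test, so Negative.
(face=down, pile=8, mark=cross, owner=Ben): face is down, pile = 8 — meets the rule, so Positive.
(face=up, pile=8, mark=dot, owner=Ada): face is up, pile = 8 — fails this test, so Negative.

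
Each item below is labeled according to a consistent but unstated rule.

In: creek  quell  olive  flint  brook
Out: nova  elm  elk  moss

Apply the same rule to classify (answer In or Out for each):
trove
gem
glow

In, Out, Out

Rule: length 5. This holds for each 'In' example and fails for each 'Out' one.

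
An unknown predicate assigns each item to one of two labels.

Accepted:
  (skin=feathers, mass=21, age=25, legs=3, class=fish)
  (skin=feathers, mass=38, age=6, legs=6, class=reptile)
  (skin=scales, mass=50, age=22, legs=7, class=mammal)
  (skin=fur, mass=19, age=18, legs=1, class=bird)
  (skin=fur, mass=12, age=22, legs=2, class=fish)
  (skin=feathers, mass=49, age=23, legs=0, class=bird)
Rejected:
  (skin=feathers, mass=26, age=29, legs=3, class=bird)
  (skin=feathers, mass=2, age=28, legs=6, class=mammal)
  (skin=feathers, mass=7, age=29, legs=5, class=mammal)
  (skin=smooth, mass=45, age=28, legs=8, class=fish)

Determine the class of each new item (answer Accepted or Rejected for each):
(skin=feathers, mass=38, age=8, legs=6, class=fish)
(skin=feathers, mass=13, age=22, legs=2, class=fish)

The distinguishing property — age ≤ 25 — holds for all the 'Accepted' cases and none of the 'Rejected' cases.
(skin=feathers, mass=38, age=8, legs=6, class=fish) → age = 8 → Accepted.
(skin=feathers, mass=13, age=22, legs=2, class=fish) → age = 22 → Accepted.

Accepted, Accepted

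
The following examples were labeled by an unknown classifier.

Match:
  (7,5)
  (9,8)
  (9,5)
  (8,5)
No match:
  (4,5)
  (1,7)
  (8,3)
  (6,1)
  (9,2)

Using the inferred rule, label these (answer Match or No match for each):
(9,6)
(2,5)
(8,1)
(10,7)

Rule: sum ≥ 12. This holds for each 'Match' example and fails for each 'No match' one.
(9,6): 9+6 = 15, satisfies this → Match. (2,5): 2+5 = 7, does not fit → No match. (8,1): 8+1 = 9, does not fit → No match. (10,7): 10+7 = 17, satisfies this → Match.

Match, No match, No match, Match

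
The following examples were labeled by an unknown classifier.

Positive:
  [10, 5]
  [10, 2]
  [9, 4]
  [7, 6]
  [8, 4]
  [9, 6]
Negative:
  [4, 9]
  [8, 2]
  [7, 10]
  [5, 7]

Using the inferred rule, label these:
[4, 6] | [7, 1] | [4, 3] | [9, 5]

One predicate separates the groups cleanly: first > second AND sum ≥ 12.
[4, 6]: Negative (4 < 6, 4+6 = 10).
[7, 1]: Negative (7 > 1, 7+1 = 8).
[4, 3]: Negative (4 > 3, 4+3 = 7).
[9, 5]: Positive (9 > 5, 9+5 = 14).

Negative, Negative, Negative, Positive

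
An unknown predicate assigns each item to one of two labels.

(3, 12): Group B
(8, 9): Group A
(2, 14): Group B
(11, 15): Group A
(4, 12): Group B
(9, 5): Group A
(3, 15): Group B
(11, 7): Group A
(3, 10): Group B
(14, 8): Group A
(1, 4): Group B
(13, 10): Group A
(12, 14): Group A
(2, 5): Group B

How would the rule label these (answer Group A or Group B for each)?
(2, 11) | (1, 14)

Group B, Group B

The distinguishing property — first ≥ 5 — holds for all the 'Group A' cases and none of the 'Group B' cases.
(2, 11) — first 2, hence Group B. (1, 14) — first 1, hence Group B.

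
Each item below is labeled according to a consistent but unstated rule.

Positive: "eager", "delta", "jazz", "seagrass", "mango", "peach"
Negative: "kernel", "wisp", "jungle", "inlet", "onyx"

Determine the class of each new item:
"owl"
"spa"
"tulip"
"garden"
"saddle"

Negative, Positive, Negative, Positive, Positive

Looking at the examples, the only property every 'Positive' case has and every 'Negative' case lacks is: contains 'a'.
"owl" — no 'a', hence Negative. "spa" — has 'a', hence Positive. "tulip" — no 'a', hence Negative. "garden" — has 'a', hence Positive. "saddle" — has 'a', hence Positive.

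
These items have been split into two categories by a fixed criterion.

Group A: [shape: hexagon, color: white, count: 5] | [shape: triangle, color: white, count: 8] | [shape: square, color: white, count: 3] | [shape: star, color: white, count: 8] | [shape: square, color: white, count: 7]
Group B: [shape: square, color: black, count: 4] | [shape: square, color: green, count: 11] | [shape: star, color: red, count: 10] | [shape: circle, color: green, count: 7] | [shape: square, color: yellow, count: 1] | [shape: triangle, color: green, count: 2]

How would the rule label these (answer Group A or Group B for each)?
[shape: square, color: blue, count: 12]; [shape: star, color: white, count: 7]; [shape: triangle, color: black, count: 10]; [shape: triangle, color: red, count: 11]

Comparing the two groups points to one rule — color is white.
[shape: square, color: blue, count: 12]: color is blue — fails the rule, so Group B. [shape: star, color: white, count: 7]: color is white — has this property, so Group A. [shape: triangle, color: black, count: 10]: color is black — fails the rule, so Group B. [shape: triangle, color: red, count: 11]: color is red — fails the rule, so Group B.

Group B, Group A, Group B, Group B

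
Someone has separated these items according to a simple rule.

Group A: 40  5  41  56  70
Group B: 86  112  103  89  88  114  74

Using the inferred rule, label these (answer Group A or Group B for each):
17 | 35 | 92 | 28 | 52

The pattern is that an item is 'Group A' exactly when: at most 70.
17: 17 ≤ 70 — checks out, so Group A. 35: 35 ≤ 70 — checks out, so Group A. 92: 92 > 70 — does not satisfy this, so Group B. 28: 28 ≤ 70 — checks out, so Group A. 52: 52 ≤ 70 — checks out, so Group A.

Group A, Group A, Group B, Group A, Group A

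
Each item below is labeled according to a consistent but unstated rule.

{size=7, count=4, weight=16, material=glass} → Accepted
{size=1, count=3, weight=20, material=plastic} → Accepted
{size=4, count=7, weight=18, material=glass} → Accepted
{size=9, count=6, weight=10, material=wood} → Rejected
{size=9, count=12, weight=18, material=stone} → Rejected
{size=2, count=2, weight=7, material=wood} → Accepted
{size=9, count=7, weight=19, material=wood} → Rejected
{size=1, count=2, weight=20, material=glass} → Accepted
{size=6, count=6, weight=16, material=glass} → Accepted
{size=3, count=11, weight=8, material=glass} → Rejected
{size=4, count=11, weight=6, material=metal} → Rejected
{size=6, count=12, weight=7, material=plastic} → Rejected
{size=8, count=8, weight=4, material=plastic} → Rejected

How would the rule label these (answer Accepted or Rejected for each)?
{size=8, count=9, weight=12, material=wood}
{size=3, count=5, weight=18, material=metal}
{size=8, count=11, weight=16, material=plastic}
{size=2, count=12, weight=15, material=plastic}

The rule appears to be: count ≤ 7 AND size ≤ 7.
{size=8, count=9, weight=12, material=wood}: Rejected (count = 9, size = 8).
{size=3, count=5, weight=18, material=metal}: Accepted (count = 5, size = 3).
{size=8, count=11, weight=16, material=plastic}: Rejected (count = 11, size = 8).
{size=2, count=12, weight=15, material=plastic}: Rejected (count = 12, size = 2).

Rejected, Accepted, Rejected, Rejected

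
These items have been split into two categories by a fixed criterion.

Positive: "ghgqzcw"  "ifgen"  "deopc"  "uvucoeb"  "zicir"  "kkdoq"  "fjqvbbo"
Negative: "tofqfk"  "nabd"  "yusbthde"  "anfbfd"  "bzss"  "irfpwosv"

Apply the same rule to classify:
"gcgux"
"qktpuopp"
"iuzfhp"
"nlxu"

Checking candidate rules against both groups, what survives is: odd length.
"gcgux" — length 5, hence Positive.
"qktpuopp" — length 8, hence Negative.
"iuzfhp" — length 6, hence Negative.
"nlxu" — length 4, hence Negative.

Positive, Negative, Negative, Negative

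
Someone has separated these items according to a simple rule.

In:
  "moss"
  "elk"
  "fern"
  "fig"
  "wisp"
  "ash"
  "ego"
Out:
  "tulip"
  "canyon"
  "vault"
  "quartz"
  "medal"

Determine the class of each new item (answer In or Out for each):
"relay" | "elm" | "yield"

Out, In, Out

The simplest hypothesis consistent with all the labels is: length ≤ 4.
"relay" → length 5 → Out. "elm" → length 3 → In. "yield" → length 5 → Out.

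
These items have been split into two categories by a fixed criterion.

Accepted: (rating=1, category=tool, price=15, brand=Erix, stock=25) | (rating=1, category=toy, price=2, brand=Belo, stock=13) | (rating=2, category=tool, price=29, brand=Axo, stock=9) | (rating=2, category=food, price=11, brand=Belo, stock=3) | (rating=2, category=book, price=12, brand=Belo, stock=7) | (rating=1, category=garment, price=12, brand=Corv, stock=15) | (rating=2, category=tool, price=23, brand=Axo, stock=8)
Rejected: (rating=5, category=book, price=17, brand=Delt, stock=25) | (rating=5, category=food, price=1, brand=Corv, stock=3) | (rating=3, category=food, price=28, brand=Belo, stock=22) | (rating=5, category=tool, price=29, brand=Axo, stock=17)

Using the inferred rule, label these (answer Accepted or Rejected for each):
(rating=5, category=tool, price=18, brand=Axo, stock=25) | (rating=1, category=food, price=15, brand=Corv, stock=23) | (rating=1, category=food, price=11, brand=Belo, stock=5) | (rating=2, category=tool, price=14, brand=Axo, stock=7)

Rejected, Accepted, Accepted, Accepted

The rule appears to be: rating ≤ 2.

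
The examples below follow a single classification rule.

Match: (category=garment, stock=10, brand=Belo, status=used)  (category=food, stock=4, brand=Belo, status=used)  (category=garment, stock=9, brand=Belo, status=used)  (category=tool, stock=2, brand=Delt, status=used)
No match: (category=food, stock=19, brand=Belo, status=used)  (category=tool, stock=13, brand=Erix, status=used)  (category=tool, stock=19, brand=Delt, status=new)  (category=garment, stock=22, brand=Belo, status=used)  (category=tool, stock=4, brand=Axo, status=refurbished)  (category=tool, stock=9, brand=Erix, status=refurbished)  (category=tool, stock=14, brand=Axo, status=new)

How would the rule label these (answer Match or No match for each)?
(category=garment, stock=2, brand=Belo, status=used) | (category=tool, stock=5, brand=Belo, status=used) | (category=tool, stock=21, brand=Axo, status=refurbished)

The simplest hypothesis consistent with all the labels is: status is used AND stock ≤ 10.
(category=garment, stock=2, brand=Belo, status=used): status is used, stock = 2, passes → Match. (category=tool, stock=5, brand=Belo, status=used): status is used, stock = 5, passes → Match. (category=tool, stock=21, brand=Axo, status=refurbished): status is refurbished, stock = 21, doesn't qualify → No match.

Match, Match, No match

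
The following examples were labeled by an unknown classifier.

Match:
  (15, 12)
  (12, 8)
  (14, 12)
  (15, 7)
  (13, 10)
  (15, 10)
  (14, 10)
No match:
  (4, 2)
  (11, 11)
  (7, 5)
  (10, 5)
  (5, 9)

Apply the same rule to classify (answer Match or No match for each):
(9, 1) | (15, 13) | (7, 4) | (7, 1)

No match, Match, No match, No match

The distinguishing property — first ≥ 12 — holds for all the 'Match' cases and none of the 'No match' cases.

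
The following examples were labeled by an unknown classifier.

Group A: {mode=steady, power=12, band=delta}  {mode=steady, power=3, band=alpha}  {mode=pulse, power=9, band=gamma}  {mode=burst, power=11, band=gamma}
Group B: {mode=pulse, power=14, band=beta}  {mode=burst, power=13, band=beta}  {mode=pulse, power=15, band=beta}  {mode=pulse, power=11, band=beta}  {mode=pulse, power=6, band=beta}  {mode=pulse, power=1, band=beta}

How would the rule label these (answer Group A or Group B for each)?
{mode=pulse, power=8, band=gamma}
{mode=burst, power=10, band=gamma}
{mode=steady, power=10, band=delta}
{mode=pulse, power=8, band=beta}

Group A, Group A, Group A, Group B

Rule: band is not beta. This holds for each 'Group A' example and fails for each 'Group B' one.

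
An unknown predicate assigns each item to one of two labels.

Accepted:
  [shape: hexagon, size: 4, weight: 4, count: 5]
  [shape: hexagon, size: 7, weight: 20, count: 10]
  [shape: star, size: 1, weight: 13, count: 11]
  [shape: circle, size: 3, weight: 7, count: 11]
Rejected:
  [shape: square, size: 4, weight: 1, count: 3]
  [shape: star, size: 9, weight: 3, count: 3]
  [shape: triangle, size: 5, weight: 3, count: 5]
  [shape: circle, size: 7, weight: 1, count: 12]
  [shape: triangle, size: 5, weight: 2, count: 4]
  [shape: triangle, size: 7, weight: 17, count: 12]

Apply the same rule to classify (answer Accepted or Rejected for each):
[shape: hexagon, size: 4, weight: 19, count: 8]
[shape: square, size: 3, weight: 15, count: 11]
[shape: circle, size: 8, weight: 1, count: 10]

The common property of the 'Accepted' items is: count ≤ 11 AND weight ≥ 4. No 'Rejected' item has it.

Accepted, Accepted, Rejected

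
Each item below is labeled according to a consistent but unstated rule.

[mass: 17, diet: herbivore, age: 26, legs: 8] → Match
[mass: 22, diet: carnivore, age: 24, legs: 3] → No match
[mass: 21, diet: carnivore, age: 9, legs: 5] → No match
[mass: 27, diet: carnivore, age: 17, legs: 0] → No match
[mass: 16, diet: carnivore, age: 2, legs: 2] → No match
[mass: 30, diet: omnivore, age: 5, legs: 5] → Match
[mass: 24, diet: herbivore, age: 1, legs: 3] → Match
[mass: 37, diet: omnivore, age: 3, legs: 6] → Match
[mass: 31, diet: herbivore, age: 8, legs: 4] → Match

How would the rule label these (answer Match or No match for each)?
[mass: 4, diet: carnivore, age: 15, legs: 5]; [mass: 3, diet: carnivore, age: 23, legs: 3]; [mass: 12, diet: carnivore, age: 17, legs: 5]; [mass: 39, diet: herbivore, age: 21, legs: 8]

No match, No match, No match, Match

The common property of the 'Match' items is: diet is not carnivore. No 'No match' item has it.
No match: [mass: 4, diet: carnivore, age: 15, legs: 5], since diet is carnivore. No match: [mass: 3, diet: carnivore, age: 23, legs: 3], since diet is carnivore. No match: [mass: 12, diet: carnivore, age: 17, legs: 5], since diet is carnivore. Match: [mass: 39, diet: herbivore, age: 21, legs: 8], since diet is herbivore.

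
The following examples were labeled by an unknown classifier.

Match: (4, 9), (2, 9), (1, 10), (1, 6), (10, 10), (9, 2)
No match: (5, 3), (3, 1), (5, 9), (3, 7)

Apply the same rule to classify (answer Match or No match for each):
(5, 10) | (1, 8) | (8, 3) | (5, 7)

Match, Match, Match, No match

The simplest hypothesis consistent with all the labels is: product is even.
(5, 10) → 5·10 = 50 → Match. (1, 8) → 1·8 = 8 → Match. (8, 3) → 8·3 = 24 → Match. (5, 7) → 5·7 = 35 → No match.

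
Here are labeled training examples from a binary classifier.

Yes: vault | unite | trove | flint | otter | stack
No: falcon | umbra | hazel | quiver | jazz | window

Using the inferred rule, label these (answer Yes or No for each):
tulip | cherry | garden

The pattern is that an item is 'Yes' exactly when: contains 't'.
tulip: Yes (has 't').
cherry: No (no 't').
garden: No (no 't').

Yes, No, No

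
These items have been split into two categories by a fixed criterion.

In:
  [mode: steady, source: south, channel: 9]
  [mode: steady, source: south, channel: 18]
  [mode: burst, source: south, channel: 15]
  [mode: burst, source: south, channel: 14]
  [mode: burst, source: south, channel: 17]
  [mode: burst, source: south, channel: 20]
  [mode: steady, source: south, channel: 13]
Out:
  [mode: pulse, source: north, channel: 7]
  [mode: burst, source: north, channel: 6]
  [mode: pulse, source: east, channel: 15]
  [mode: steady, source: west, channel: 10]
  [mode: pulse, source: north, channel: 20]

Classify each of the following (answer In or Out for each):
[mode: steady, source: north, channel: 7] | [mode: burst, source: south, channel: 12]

Out, In

Checking candidate rules against both groups, what survives is: source is south.
[mode: steady, source: north, channel: 7] — source is north, hence Out.
[mode: burst, source: south, channel: 12] — source is south, hence In.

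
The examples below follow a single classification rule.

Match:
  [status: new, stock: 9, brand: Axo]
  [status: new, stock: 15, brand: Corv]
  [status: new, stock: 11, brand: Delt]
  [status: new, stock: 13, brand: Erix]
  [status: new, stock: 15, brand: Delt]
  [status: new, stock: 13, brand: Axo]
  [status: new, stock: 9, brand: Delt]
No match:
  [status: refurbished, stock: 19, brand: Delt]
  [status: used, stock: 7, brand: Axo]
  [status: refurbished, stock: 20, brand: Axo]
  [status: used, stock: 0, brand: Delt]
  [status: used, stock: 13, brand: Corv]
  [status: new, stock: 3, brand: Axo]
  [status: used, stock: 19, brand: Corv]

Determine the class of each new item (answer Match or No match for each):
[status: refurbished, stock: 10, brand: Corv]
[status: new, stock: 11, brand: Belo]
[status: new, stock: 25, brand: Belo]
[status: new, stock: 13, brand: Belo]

The classifier is using: status is new AND stock ≥ 7.
[status: refurbished, stock: 10, brand: Corv] — status is refurbished, stock = 10, hence No match.
[status: new, stock: 11, brand: Belo] — status is new, stock = 11, hence Match.
[status: new, stock: 25, brand: Belo] — status is new, stock = 25, hence Match.
[status: new, stock: 13, brand: Belo] — status is new, stock = 13, hence Match.

No match, Match, Match, Match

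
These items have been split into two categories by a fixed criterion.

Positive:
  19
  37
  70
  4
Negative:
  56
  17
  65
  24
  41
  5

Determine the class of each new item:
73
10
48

Looking at the examples, the only property every 'Positive' case has and every 'Negative' case lacks is: ≡ 1 (mod 3).
73: 73 mod 3 = 1, meets the rule → Positive. 10: 10 mod 3 = 1, meets the rule → Positive. 48: 48 mod 3 = 0, does not pass → Negative.

Positive, Positive, Negative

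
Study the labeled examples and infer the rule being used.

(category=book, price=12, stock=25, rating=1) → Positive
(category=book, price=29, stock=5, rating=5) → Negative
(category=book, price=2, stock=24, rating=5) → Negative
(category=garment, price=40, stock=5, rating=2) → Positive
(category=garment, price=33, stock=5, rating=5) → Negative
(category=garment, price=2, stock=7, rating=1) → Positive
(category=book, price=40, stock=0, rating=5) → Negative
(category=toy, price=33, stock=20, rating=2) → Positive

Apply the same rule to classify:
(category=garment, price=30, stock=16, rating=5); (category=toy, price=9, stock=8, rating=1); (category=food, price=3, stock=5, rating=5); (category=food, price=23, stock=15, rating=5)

A rule that fits every label: rating ≤ 2 — true of each 'Positive' example, false of each 'Negative' one.

Negative, Positive, Negative, Negative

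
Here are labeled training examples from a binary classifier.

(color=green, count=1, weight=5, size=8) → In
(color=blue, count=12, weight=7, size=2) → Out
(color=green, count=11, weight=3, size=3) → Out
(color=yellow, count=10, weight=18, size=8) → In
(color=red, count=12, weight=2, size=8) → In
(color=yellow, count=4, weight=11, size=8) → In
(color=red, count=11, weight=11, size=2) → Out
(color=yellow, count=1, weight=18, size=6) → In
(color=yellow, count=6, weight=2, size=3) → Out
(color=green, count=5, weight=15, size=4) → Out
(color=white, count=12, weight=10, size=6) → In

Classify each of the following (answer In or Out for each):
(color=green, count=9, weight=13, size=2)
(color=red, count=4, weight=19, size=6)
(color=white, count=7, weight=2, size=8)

The pattern is that an item is 'In' exactly when: size ≥ 6.
Out: (color=green, count=9, weight=13, size=2), since size = 2.
In: (color=red, count=4, weight=19, size=6), since size = 6.
In: (color=white, count=7, weight=2, size=8), since size = 8.

Out, In, In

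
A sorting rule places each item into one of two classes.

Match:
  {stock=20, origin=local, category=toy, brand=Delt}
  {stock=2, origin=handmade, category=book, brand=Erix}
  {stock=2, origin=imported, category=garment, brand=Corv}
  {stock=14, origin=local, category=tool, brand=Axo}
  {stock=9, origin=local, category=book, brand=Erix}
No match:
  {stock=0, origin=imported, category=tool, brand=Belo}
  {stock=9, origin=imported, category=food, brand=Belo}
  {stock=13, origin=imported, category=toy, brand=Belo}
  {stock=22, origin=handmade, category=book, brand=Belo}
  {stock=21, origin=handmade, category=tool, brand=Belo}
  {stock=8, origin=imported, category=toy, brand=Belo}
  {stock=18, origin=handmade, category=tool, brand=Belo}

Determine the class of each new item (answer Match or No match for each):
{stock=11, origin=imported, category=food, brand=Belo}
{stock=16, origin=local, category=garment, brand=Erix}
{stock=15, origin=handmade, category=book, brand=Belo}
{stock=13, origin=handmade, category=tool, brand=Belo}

The rule appears to be: brand is not Belo.
{stock=11, origin=imported, category=food, brand=Belo} → brand is Belo → No match.
{stock=16, origin=local, category=garment, brand=Erix} → brand is Erix → Match.
{stock=15, origin=handmade, category=book, brand=Belo} → brand is Belo → No match.
{stock=13, origin=handmade, category=tool, brand=Belo} → brand is Belo → No match.

No match, Match, No match, No match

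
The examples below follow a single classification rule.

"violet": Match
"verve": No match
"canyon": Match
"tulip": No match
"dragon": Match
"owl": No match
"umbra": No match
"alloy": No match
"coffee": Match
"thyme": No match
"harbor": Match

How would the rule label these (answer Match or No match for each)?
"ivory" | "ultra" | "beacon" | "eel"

Rule: even length. This holds for each 'Match' example and fails for each 'No match' one.
No match: "ivory", since length 5. No match: "ultra", since length 5. Match: "beacon", since length 6. No match: "eel", since length 3.

No match, No match, Match, No match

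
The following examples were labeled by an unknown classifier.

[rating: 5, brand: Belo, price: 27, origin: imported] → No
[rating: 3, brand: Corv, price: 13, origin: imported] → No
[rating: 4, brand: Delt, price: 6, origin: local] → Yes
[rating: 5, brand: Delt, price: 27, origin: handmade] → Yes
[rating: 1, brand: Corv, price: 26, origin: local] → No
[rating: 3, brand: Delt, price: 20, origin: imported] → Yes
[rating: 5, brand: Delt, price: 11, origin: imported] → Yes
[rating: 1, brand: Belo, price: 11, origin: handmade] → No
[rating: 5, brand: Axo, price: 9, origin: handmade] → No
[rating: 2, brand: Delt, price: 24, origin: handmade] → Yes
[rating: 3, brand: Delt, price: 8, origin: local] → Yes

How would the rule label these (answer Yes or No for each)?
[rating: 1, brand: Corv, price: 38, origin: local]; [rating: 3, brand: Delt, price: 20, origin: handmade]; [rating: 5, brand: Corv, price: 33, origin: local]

No, Yes, No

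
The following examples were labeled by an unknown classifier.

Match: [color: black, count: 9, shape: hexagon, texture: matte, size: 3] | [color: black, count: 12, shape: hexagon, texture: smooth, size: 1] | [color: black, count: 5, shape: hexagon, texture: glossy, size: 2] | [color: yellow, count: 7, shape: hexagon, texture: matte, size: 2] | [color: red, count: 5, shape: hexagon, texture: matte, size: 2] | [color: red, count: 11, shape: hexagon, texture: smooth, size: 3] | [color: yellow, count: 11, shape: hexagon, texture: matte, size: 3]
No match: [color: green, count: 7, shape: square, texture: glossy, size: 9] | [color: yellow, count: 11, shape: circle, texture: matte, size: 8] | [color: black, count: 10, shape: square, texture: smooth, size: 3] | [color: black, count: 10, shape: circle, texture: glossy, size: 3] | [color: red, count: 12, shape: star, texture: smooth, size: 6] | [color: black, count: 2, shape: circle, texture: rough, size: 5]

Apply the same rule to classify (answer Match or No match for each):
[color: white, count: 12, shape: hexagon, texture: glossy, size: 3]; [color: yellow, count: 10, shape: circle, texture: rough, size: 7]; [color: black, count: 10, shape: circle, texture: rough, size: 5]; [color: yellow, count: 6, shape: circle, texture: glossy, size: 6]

The distinguishing property — shape is hexagon — holds for all the 'Match' cases and none of the 'No match' cases.
[color: white, count: 12, shape: hexagon, texture: glossy, size: 3] — shape is hexagon, hence Match.
[color: yellow, count: 10, shape: circle, texture: rough, size: 7] — shape is circle, hence No match.
[color: black, count: 10, shape: circle, texture: rough, size: 5] — shape is circle, hence No match.
[color: yellow, count: 6, shape: circle, texture: glossy, size: 6] — shape is circle, hence No match.

Match, No match, No match, No match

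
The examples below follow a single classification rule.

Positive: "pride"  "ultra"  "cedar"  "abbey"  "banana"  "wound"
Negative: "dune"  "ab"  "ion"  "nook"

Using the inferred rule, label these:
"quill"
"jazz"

Positive, Negative

A rule that fits every label: length ≥ 5 — true of each 'Positive' example, false of each 'Negative' one.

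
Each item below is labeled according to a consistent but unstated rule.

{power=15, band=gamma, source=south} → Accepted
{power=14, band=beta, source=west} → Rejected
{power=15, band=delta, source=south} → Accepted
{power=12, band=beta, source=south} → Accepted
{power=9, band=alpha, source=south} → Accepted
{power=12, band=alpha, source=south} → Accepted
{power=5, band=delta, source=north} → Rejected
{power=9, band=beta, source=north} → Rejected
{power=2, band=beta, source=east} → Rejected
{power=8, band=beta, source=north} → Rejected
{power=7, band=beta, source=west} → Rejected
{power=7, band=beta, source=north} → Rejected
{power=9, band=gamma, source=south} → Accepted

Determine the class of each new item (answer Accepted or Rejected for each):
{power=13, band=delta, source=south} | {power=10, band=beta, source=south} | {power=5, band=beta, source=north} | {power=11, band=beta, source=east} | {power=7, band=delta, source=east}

'Accepted' ⟺ source is south.
{power=13, band=delta, source=south}: source is south — meets the rule, so Accepted.
{power=10, band=beta, source=south}: source is south — meets the rule, so Accepted.
{power=5, band=beta, source=north}: source is north — lacks this property, so Rejected.
{power=11, band=beta, source=east}: source is east — lacks this property, so Rejected.
{power=7, band=delta, source=east}: source is east — lacks this property, so Rejected.

Accepted, Accepted, Rejected, Rejected, Rejected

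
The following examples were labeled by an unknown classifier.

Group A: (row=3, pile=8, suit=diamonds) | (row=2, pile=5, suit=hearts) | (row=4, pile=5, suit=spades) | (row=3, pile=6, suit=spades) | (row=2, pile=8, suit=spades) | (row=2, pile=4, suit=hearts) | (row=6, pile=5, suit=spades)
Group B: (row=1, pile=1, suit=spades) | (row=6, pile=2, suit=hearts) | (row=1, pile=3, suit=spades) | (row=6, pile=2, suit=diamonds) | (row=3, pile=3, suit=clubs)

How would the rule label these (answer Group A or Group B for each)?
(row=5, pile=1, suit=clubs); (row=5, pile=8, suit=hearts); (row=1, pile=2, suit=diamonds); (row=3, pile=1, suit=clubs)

Group B, Group A, Group B, Group B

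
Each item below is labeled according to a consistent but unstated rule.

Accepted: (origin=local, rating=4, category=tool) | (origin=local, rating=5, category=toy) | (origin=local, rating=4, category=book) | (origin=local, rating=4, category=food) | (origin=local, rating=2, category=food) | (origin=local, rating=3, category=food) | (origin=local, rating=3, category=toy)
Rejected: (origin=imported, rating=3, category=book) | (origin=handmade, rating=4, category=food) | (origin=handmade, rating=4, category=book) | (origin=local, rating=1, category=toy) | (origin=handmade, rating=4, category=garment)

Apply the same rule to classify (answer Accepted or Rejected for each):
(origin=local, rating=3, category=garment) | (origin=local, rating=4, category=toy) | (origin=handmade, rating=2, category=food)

The common property of the 'Accepted' items is: origin is local AND rating ≥ 2. No 'Rejected' item has it.
(origin=local, rating=3, category=garment) — origin is local, rating = 3, hence Accepted.
(origin=local, rating=4, category=toy) — origin is local, rating = 4, hence Accepted.
(origin=handmade, rating=2, category=food) — origin is handmade, rating = 2, hence Rejected.

Accepted, Accepted, Rejected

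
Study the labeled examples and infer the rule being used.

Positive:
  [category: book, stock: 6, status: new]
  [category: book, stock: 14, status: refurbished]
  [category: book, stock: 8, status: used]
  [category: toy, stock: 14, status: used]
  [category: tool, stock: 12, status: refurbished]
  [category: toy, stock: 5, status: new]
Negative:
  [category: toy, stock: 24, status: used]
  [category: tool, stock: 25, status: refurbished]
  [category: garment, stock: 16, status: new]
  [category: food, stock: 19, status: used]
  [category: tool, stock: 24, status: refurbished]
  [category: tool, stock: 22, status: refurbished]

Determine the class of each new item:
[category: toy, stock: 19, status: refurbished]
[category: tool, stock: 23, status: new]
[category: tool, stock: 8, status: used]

Negative, Negative, Positive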